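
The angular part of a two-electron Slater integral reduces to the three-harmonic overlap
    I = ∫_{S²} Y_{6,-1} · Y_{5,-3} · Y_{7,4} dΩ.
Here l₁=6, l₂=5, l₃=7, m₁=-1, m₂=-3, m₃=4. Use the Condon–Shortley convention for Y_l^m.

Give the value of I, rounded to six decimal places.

m-sum 0 ✓  L=18 even ✓  1≤7≤11 ✓
Π(2lᵢ+1) = 13×11×15 = 2145
triangle coeff Δ(6,5,7) = 1/174594420
Σ_t [0,4]: t=0:+1/4147200 t=1:−1/207360 t=2:+1/82944 t=3:−1/207360 t=4:+1/4147200 = 1/345600
(3j)²=420/46189 [(6 5 7; 0 0 0)], sign=-1
Σ_t [0,2]: t=0:+1/5806080 t=1:−1/1036800 t=2:+1/2073600 = -1/3225600
(3j)²=27/4199 [(6 5 7; -1 -3 4)], sign=+1
⇒ 4πI² = 170100/1356277
I = (-1)√(170100/1356277/(4π)) = -0.09990173

-0.099902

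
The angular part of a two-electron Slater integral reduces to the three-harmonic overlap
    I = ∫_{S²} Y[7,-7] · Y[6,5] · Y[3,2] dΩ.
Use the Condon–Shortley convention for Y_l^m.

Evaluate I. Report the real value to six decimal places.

Rules hold: Σm=0, L=16 even, 1≤3≤13.
N = 15·13·7 = 1365
Δ = 10!·4!·2!/17! = 1/2042040
Racah Σ t=4..6: t=4:+1/207360 t=5:−1/57600 t=6:+1/207360 = -1/129600
⇒ 3j(7 6 3; 0 0 0)² = 168/12155, sgn +1
Racah Σ t=10..10: t=10:+1/87091200 = 1/87091200
⇒ 3j(7 6 3; -7 5 2)² = 11/408, sgn -1
4πI² = N·(3j₀)²·(3jₘ)² = 147/289
I = -1·√(0.508651/4π) = -0.20118927

-0.201189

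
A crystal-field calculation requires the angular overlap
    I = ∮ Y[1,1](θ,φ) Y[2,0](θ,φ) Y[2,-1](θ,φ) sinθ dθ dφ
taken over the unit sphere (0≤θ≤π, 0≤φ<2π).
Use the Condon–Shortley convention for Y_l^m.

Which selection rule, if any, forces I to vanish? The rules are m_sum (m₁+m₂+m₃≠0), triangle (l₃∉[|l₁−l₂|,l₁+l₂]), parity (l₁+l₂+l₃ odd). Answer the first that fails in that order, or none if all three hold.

Σmᵢ = 0  ✓
l₃∈[|l₁−l₂|,l₁+l₂]=[1,3], have l₃=2  ✓
Σlᵢ = 5 ⇒ odd  ✗

parity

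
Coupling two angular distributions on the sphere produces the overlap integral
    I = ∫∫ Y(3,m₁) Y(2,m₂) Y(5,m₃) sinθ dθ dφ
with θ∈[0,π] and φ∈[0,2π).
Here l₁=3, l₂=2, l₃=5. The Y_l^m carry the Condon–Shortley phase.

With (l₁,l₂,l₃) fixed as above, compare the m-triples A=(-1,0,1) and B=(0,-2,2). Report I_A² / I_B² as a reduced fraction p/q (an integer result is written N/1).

Same 3,2,5: normalisation and zero-m 3j drop out of the ratio.
A: Δ: 0! 6! 4! / 11! → 1/2310; sum: t=0:+1/192 = 1/192; 3j²(3 2 5; -1 0 1) = Δ·Π!·Σ² = 3/77  (sign +1)
B: Δ: 0! 6! 4! / 11! → 1/2310; sum: t=0:+1/864 = 1/864; 3j²(3 2 5; 0 -2 2) = Δ·Π!·Σ² = 1/66  (sign -1)
I_A²/I_B² = (3/77)/(1/66) = 18/7

18/7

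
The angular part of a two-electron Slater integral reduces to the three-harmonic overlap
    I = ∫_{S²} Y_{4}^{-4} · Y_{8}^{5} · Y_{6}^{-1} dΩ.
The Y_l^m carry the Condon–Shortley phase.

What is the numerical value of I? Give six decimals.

0.188804

m-sum 0 ✓  L=18 even ✓  4≤6≤12 ✓
Π(2lᵢ+1) = 9×17×13 = 1989
triangle coeff Δ(4,8,6) = 1/23279256
Σ_t [2,4]: t=2:+1/1658880 t=3:−1/518400 t=4:+1/1658880 = -1/1382400
(3j)²=504/46189 [(4 8 6; 0 0 0)], sign=-1
Σ_t [6,6]: t=6:+1/43545600 = 1/43545600
(3j)²=20/969 [(4 8 6; -4 5 -1)], sign=-1
⇒ 4πI² = 30240/67507
I = (+1)√(30240/67507/(4π)) = 0.18880416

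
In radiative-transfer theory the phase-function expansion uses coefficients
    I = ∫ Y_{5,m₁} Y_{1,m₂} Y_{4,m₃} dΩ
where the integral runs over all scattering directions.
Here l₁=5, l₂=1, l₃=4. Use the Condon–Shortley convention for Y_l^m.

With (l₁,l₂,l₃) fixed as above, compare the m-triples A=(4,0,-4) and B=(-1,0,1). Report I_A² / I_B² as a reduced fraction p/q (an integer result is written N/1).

Same 5,1,4: normalisation and zero-m 3j drop out of the ratio.
A: Δ: 2! 8! 0! / 11! → 1/495; sum: t=1:−1/40320 = -1/40320; 3j²(5 1 4; 4 0 -4) = Δ·Π!·Σ² = 1/55  (sign -1)
B: Δ: 2! 8! 0! / 11! → 1/495; sum: t=1:−1/720 = -1/720; 3j²(5 1 4; -1 0 1) = Δ·Π!·Σ² = 8/165  (sign +1)
I_A²/I_B² = (1/55)/(8/165) = 3/8

3/8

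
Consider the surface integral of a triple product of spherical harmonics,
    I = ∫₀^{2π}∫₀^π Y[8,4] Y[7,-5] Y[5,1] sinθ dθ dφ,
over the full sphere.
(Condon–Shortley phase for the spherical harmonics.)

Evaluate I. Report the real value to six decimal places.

m-sum 0 ✓  L=20 even ✓  1≤5≤15 ✓
Π(2lᵢ+1) = 17×15×11 = 2805
triangle coeff Δ(8,7,5) = 1/814773960
Σ_t [3,7]: t=3:−1/87091200 t=4:+1/4976640 t=5:−1/2073600 t=6:+1/4976640 t=7:−1/87091200 = -1/9676800
(3j)²=360/46189 [(8 7 5; 0 0 0)], sign=+1
Σ_t [0,2]: t=0:+1/696729600 t=1:−1/78382080 t=2:+1/92897280 = -1/1791590400
(3j)²=11/151164 [(8 7 5; 4 -5 1)], sign=-1
⇒ 4πI² = 1650/1037153
I = (-1)√(1650/1037153/(4π)) = -0.01125163

-0.011252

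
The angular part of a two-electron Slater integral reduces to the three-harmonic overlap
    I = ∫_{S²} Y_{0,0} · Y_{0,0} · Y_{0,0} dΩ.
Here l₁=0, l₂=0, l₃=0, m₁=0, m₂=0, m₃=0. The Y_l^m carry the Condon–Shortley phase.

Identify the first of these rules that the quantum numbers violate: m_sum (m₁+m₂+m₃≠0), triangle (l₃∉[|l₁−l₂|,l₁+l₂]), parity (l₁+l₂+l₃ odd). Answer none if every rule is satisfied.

Σmᵢ = 0  ✓
l₃∈[|l₁−l₂|,l₁+l₂]=[0,0], have l₃=0  ✓
Σlᵢ = 0 ⇒ even  ✓

none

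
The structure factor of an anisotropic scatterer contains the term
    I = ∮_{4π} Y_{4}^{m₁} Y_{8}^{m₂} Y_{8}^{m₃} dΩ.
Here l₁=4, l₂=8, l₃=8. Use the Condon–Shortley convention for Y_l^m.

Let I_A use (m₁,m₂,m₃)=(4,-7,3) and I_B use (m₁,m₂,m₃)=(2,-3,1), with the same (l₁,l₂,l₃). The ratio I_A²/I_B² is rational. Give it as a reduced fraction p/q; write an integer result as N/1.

65/77

Shared (l₁,l₂,l₃)=(4,8,8): N and (l;000)² cancel in I_A²/I_B².
A: Δ = 4!·4!·12!/21! = 1/185175900; Racah Σ t=0..0: t=0:+1/22992076800 = 1/22992076800; ⇒ 3j(4 8 8; 4 -7 3)² = 5/1938, sgn -1
B: Δ = 4!·4!·12!/21! = 1/185175900; Racah Σ t=0..2: t=0:+1/58060800 t=1:−1/34836480 t=2:+1/209018880 = -1/149299200; ⇒ 3j(4 8 8; 2 -3 1)² = 77/25194, sgn +1
I_A²/I_B² = (5/1938)/(77/25194) = 65/77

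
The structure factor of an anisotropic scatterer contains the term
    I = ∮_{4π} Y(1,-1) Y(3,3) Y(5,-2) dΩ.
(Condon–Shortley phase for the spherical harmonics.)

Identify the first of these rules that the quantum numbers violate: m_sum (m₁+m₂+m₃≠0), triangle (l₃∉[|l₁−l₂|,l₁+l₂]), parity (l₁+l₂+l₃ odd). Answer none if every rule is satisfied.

azimuthal sum: -1 + 3 − 2 = 0  ✓
2 ≤ 5 ≤ 4 (triangle on l)  ✗
L = 1 + 3 + 5 = 9 (odd)

triangle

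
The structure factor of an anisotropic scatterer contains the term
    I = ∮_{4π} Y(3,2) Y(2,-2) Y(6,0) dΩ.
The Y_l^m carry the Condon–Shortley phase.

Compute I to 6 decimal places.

l₃=6 ∉ [1,5] — triangle fails ⇒ I = 0

0.000000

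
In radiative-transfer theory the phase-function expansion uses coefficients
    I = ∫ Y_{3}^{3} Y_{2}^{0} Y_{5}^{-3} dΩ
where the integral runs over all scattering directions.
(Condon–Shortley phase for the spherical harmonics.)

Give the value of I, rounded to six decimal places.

-0.126792

m-sum 0 ✓  L=10 even ✓  1≤5≤5 ✓
Π(2lᵢ+1) = 7×5×11 = 385
triangle coeff Δ(3,2,5) = 1/2310
Σ_t [0,0]: t=0:+1/144 = 1/144
(3j)²=10/231 [(3 2 5; 0 0 0)], sign=-1
Σ_t [0,0]: t=0:+1/2880 = 1/2880
(3j)²=2/165 [(3 2 5; 3 0 -3)], sign=+1
⇒ 4πI² = 20/99
I = (-1)√(20/99/(4π)) = -0.12679218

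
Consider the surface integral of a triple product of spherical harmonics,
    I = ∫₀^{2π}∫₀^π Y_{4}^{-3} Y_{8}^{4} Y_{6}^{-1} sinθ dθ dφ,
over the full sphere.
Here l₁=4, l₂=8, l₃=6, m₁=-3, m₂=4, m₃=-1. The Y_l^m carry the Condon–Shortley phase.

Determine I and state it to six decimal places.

m-sum 0 ✓  L=18 even ✓  4≤6≤12 ✓
Π(2lᵢ+1) = 9×17×13 = 1989
triangle coeff Δ(4,8,6) = 1/23279256
Σ_t [2,4]: t=2:+1/1658880 t=3:−1/518400 t=4:+1/1658880 = -1/1382400
(3j)²=504/46189 [(4 8 6; 0 0 0)], sign=-1
Σ_t [5,6]: t=5:−1/7257600 t=6:+1/12441600 = -1/17418240
(3j)²=125/25194 [(4 8 6; -3 4 -1)], sign=+1
⇒ 4πI² = 94500/877591
I = (-1)√(94500/877591/(4π)) = -0.09256885

-0.092569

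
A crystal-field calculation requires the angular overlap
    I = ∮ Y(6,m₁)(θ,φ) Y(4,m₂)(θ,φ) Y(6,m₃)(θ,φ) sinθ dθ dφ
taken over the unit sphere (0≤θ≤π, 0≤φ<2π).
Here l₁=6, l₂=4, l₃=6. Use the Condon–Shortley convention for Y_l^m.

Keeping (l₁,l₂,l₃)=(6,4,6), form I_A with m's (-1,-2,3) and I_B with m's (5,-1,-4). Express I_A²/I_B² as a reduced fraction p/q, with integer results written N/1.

l's match ⇒ only the (l;m) 3-j factors differ between A and B.
A: triangle coeff Δ(6,4,6) = 1/15315300; Σ_t [0,2]: t=0:+1/483840 t=1:−1/51840 t=2:+1/69120 = -1/362880; (3j)²=16/17017 [(6 4 6; -1 -2 3)], sign=+1
B: triangle coeff Δ(6,4,6) = 1/15315300; Σ_t [0,1]: t=0:+1/725760 t=1:−1/967680 = 1/2903040; (3j)²=5/3094 [(6 4 6; 5 -1 -4)], sign=+1
I_A²/I_B² = (16/17017)/(5/3094) = 32/55

32/55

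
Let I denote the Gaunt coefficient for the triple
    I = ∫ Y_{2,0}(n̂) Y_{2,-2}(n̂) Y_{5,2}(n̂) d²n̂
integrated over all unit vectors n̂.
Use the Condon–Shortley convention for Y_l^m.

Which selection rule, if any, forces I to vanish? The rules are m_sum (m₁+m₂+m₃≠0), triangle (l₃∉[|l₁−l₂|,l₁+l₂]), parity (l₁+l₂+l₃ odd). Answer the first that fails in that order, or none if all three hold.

azimuthal sum: 0 − 2 + 2 = 0  ✓
0 ≤ 5 ≤ 4 (triangle on l)  ✗
L = 2 + 2 + 5 = 9 (odd)

triangle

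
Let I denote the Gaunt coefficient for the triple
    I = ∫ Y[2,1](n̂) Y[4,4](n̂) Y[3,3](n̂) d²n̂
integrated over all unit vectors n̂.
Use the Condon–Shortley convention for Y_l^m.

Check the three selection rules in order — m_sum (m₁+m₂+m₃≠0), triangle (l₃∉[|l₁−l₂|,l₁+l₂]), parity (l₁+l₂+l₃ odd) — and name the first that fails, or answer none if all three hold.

m_sum

azimuthal sum: 1 + 4 + 3 = 8  ✗
2 ≤ 3 ≤ 6 (triangle on l)
L = 2 + 4 + 3 = 9 (odd)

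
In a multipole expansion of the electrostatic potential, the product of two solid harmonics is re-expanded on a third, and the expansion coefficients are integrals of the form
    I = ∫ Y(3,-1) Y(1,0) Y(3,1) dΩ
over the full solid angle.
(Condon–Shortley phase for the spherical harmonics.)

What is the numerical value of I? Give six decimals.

L=7 odd ⇒ parity kills the (l;000) factor ⇒ I = 0

0.000000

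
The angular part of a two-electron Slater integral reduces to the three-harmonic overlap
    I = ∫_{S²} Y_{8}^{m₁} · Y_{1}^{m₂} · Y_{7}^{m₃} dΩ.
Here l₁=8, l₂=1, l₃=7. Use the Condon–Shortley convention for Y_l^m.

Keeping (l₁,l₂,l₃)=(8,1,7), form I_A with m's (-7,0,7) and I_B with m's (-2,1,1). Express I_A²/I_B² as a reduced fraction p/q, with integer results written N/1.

Shared (l₁,l₂,l₃)=(8,1,7): N and (l;000)² cancel in I_A²/I_B².
A: Δ = 2!·14!·0!/17! = 1/2040; Racah Σ t=1..1: t=1:−1/87178291200 = -1/87178291200; ⇒ 3j(8 1 7; -7 0 7)² = 1/136, sgn -1
B: Δ = 2!·14!·0!/17! = 1/2040; Racah Σ t=2..2: t=2:+1/58060800 = 1/58060800; ⇒ 3j(8 1 7; -2 1 1)² = 3/136, sgn +1
I_A²/I_B² = (1/136)/(3/136) = 1/3

1/3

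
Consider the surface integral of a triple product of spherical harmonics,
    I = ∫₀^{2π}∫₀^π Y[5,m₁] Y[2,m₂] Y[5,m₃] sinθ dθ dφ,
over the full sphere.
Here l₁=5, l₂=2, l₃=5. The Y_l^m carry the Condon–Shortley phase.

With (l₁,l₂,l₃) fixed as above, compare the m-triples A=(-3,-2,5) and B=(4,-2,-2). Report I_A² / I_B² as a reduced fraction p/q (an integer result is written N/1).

l's match ⇒ only the (l;m) 3-j factors differ between A and B.
A: triangle coeff Δ(5,2,5) = 1/38610; Σ_t [0,0]: t=0:+1/161280 = 1/161280; (3j)²=1/143 [(5 2 5; -3 -2 5)], sign=+1
B: triangle coeff Δ(5,2,5) = 1/38610; Σ_t [0,0]: t=0:+1/20160 = 1/20160; (3j)²=12/715 [(5 2 5; 4 -2 -2)], sign=-1
I_A²/I_B² = (1/143)/(12/715) = 5/12

5/12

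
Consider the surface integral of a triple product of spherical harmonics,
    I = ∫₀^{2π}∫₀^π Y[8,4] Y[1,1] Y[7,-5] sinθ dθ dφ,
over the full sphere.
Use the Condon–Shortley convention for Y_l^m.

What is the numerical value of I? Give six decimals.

0.074948

Checks pass: Σm=0; 16 even; l₃=7∈[7,9].
(2·8+1)(2·1+1)(2·7+1) = 765
Δ: 2! 14! 0! / 17! → 1/2040
sum: t=1:−1/25401600 = -1/25401600
3j²(8 1 7; 0 0 0) = Δ·Π!·Σ² = 8/255  (sign +1)
sum: t=2:+1/1916006400 = 1/1916006400
3j²(8 1 7; 4 1 -5) = Δ·Π!·Σ² = 1/340  (sign +1)
combine: 4πI² = 765·8/255·1/340 = 6/85
take √, sign +1: I = 0.07494820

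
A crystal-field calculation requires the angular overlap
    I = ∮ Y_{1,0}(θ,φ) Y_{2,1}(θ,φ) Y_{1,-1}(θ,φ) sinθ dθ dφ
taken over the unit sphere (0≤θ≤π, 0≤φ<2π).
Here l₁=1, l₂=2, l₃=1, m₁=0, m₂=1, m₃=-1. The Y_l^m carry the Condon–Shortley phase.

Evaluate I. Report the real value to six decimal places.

Checks pass: Σm=0; 4 even; l₃=1∈[1,3].
(2·1+1)(2·2+1)(2·1+1) = 45
Δ: 2! 0! 2! / 5! → 1/30
sum: t=1:−1/1 = -1/1
3j²(1 2 1; 0 0 0) = Δ·Π!·Σ² = 2/15  (sign +1)
sum: t=1:−1/2 = -1/2
3j²(1 2 1; 0 1 -1) = Δ·Π!·Σ² = 1/10  (sign -1)
combine: 4πI² = 45·2/15·1/10 = 3/5
take √, sign -1: I = -0.21850969

-0.218510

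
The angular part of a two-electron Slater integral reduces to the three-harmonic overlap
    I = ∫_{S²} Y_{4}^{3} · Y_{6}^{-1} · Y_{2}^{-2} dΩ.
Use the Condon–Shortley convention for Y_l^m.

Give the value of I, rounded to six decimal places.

-0.035563

m-sum 0 ✓  L=12 even ✓  2≤2≤10 ✓
Π(2lᵢ+1) = 9×13×5 = 585
triangle coeff Δ(4,6,2) = 1/6435
Σ_t [4,4]: t=4:+1/2304 = 1/2304
(3j)²=5/143 [(4 6 2; 0 0 0)], sign=+1
Σ_t [1,1]: t=1:−1/120960 = -1/120960
(3j)²=1/1287 [(4 6 2; 3 -1 -2)], sign=-1
⇒ 4πI² = 25/1573
I = (-1)√(25/1573/(4π)) = -0.03556319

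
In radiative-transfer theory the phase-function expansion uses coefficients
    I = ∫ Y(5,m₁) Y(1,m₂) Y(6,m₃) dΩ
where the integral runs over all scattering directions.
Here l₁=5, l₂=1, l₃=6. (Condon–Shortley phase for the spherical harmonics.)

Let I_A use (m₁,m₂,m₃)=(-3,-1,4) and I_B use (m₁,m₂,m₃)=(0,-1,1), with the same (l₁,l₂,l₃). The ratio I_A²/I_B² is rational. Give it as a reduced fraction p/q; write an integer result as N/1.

Same 5,1,6: normalisation and zero-m 3j drop out of the ratio.
A: Δ: 0! 10! 2! / 13! → 1/858; sum: t=0:+1/161280 = 1/161280; 3j²(5 1 6; -3 -1 4) = Δ·Π!·Σ² = 15/286  (sign +1)
B: Δ: 0! 10! 2! / 13! → 1/858; sum: t=0:+1/28800 = 1/28800; 3j²(5 1 6; 0 -1 1) = Δ·Π!·Σ² = 7/286  (sign -1)
I_A²/I_B² = (15/286)/(7/286) = 15/7

15/7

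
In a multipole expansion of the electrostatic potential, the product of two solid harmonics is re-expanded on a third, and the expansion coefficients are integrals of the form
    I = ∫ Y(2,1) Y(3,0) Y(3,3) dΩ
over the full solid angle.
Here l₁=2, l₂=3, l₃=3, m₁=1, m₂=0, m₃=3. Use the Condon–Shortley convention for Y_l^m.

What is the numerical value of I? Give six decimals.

0.000000

Σmᵢ = 4 ≠ 0, so the φ-integral vanishes; I = 0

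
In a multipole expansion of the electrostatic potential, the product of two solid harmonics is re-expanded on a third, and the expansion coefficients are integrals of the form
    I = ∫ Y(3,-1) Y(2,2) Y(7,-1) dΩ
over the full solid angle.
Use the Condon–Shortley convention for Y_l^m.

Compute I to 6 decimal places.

triangle: need 1≤l₃≤5, have 7; I=0

0.000000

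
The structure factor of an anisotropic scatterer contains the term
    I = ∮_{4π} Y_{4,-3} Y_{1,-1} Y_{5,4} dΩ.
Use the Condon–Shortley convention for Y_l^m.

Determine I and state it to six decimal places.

m-sum 0 ✓  L=10 even ✓  3≤5≤5 ✓
Π(2lᵢ+1) = 9×3×11 = 297
triangle coeff Δ(4,1,5) = 1/495
Σ_t [0,0]: t=0:+1/576 = 1/576
(3j)²=5/99 [(4 1 5; 0 0 0)], sign=-1
Σ_t [0,0]: t=0:+1/10080 = 1/10080
(3j)²=4/55 [(4 1 5; -3 -1 4)], sign=-1
⇒ 4πI² = 12/11
I = (+1)√(12/11/(4π)) = 0.29463840

0.294638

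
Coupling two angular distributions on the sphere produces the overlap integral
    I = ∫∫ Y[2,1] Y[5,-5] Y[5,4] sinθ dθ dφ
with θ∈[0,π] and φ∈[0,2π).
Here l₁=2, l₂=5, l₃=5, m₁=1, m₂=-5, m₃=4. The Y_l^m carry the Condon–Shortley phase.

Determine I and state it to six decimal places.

-0.187924

m-sum 0 ✓  L=12 even ✓  3≤5≤7 ✓
Π(2lᵢ+1) = 5×11×11 = 605
triangle coeff Δ(2,5,5) = 1/38610
Σ_t [0,2]: t=0:+1/2880 t=1:−1/576 t=2:+1/2880 = -1/960
(3j)²=10/429 [(2 5 5; 0 0 0)], sign=+1
Σ_t [0,0]: t=0:+1/80640 = 1/80640
(3j)²=9/286 [(2 5 5; 1 -5 4)], sign=-1
⇒ 4πI² = 75/169
I = (-1)√(75/169/(4π)) = -0.18792404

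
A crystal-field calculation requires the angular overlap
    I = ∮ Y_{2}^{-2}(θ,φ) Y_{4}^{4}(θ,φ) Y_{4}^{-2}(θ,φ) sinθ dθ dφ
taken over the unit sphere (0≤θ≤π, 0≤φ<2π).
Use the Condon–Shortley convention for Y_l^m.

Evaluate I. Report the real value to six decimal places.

m-sum 0 ✓  L=10 even ✓  2≤4≤6 ✓
Π(2lᵢ+1) = 5×9×9 = 405
triangle coeff Δ(2,4,4) = 1/13860
Σ_t [0,2]: t=0:+1/192 t=1:−1/36 t=2:+1/192 = -5/288
(3j)²=20/693 [(2 4 4; 0 0 0)], sign=-1
Σ_t [2,2]: t=2:+1/2880 = 1/2880
(3j)²=2/165 [(2 4 4; -2 4 -2)], sign=+1
⇒ 4πI² = 120/847
I = (-1)√(120/847/(4π)) = -0.10618031

-0.106180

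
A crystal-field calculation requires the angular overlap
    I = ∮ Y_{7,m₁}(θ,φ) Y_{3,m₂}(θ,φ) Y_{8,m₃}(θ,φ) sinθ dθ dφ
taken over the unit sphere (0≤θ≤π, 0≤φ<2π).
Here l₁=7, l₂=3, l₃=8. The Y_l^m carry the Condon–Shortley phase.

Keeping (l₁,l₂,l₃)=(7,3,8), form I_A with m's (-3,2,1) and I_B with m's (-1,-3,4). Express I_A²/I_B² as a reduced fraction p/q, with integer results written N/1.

Shared (l₁,l₂,l₃)=(7,3,8): N and (l;000)² cancel in I_A²/I_B².
A: Δ = 2!·12!·4!/19! = 1/5290740; Racah Σ t=1..2: t=1:−1/52254720 t=2:+1/11612160 = 1/14929920; ⇒ 3j(7 3 8; -3 2 1)² = 1225/75582, sgn -1
B: Δ = 2!·12!·4!/19! = 1/5290740; Racah Σ t=0..0: t=0:+1/46448640 = 1/46448640; ⇒ 3j(7 3 8; -1 -3 4)² = 2475/117572, sgn +1
I_A²/I_B² = (1225/75582)/(2475/117572) = 686/891

686/891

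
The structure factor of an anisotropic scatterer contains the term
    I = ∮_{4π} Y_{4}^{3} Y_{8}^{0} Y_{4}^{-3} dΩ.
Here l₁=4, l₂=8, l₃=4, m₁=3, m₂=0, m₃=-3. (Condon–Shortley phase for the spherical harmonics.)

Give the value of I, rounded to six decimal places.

0.026793

Rules hold: Σm=0, L=16 even, 4≤4≤12.
N = 9·17·9 = 1377
Δ = 8!·0!·8!/17! = 1/218790
Racah Σ t=4..4: t=4:+1/331776 = 1/331776
⇒ 3j(4 8 4; 0 0 0)² = 490/21879, sgn +1
Racah Σ t=1..1: t=1:−1/25401600 = -1/25401600
⇒ 3j(4 8 4; 3 0 -3)² = 32/109395, sgn +1
4πI² = N·(3j₀)²·(3jₘ)² = 3136/347633
I = +1·√(0.00902101/4π) = 0.02679308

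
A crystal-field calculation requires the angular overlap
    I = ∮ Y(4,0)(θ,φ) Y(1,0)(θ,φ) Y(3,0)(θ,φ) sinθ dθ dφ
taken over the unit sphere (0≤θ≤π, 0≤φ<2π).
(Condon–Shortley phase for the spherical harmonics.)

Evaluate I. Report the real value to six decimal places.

0.246233

Rules hold: Σm=0, L=8 even, 3≤3≤5.
N = 9·3·7 = 189
Δ = 2!·6!·0!/9! = 1/252
Racah Σ t=1..1: t=1:−1/36 = -1/36
⇒ 3j(4 1 3; 0 0 0)² = 4/63, sgn +1
(m-triple is (0,0,0) — same symbol as above.)
4πI² = N·(3j₀)²·(3jₘ)² = 16/21
I = +1·√(0.761905/4π) = 0.24623252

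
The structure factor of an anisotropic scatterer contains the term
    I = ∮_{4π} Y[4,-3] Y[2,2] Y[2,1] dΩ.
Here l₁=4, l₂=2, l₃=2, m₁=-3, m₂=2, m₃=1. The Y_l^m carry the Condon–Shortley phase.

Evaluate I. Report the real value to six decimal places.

-0.238414

Rules hold: Σm=0, L=8 even, 2≤2≤6.
N = 9·5·5 = 225
Δ = 4!·4!·0!/9! = 1/630
Racah Σ t=2..2: t=2:+1/16 = 1/16
⇒ 3j(4 2 2; 0 0 0)² = 2/35, sgn +1
Racah Σ t=4..4: t=4:+1/144 = 1/144
⇒ 3j(4 2 2; -3 2 1)² = 1/18, sgn -1
4πI² = N·(3j₀)²·(3jₘ)² = 5/7
I = -1·√(0.714286/4π) = -0.23841361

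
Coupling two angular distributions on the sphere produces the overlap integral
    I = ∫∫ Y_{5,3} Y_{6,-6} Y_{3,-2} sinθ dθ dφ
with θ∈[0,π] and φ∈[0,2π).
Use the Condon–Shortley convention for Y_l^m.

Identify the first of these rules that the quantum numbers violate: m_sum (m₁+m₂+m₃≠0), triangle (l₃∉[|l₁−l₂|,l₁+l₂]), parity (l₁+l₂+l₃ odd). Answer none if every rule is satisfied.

m_sum

m₁+m₂+m₃ = 3 − 6 − 2 = -5  ✗
triangle: |5−6|=1 ≤ l₃=3 ≤ 5+6=11
parity: l₁+l₂+l₃ = 14 is even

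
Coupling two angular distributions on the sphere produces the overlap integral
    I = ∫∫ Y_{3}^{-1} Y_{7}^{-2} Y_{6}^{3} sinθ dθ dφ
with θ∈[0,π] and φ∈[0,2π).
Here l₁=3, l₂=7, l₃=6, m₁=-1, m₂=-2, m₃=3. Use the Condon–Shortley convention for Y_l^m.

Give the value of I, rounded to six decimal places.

Checks pass: Σm=0; 16 even; l₃=6∈[4,10].
(2·3+1)(2·7+1)(2·6+1) = 1365
Δ: 4! 2! 10! / 17! → 1/2042040
sum: t=1:−1/207360 t=2:+1/57600 t=3:−1/207360 = 1/129600
3j²(3 7 6; 0 0 0) = Δ·Π!·Σ² = 168/12155  (sign +1)
sum: t=2:+1/241920 t=3:−1/483840 t=4:+1/17418240 = 37/17418240
3j²(3 7 6; -1 -2 3) = Δ·Π!·Σ² = 1369/136136  (sign -1)
combine: 4πI² = 1365·168/12155·1369/136136 = 86247/454597
take √, sign -1: I = -0.12287224

-0.122872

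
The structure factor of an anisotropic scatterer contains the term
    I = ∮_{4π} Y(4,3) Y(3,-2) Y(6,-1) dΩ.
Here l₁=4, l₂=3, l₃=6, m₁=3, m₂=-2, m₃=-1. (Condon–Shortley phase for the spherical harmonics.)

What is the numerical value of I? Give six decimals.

0.000000

L=13 odd ⇒ parity kills the (l;000) factor ⇒ I = 0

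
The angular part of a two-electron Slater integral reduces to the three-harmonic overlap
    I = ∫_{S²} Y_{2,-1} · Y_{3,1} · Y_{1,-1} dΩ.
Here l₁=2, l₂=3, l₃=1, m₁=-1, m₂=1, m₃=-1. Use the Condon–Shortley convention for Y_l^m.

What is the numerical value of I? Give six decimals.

m-sum = -1 + 1 − 1 = -1 ≠ 0 ⇒ I = 0

0.000000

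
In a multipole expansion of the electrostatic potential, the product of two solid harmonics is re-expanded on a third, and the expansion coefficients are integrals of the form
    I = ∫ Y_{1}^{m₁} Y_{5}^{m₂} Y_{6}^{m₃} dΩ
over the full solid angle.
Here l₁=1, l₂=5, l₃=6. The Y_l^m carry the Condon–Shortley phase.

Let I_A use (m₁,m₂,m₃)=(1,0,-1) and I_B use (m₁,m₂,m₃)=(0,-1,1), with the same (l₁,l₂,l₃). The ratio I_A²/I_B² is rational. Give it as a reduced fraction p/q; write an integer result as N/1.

l's match ⇒ only the (l;m) 3-j factors differ between A and B.
A: triangle coeff Δ(1,5,6) = 1/858; Σ_t [0,0]: t=0:+1/28800 = 1/28800; (3j)²=7/286 [(1 5 6; 1 0 -1)], sign=-1
B: triangle coeff Δ(1,5,6) = 1/858; Σ_t [0,0]: t=0:+1/17280 = 1/17280; (3j)²=35/858 [(1 5 6; 0 -1 1)], sign=-1
I_A²/I_B² = (7/286)/(35/858) = 3/5

3/5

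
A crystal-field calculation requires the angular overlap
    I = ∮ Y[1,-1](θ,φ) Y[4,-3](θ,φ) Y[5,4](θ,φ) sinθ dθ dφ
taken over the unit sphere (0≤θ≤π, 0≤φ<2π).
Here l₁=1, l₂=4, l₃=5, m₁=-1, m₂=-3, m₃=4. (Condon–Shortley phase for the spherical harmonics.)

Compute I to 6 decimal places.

0.294638

Rules hold: Σm=0, L=10 even, 3≤5≤5.
N = 3·9·11 = 297
Δ = 0!·2!·8!/11! = 1/495
Racah Σ t=0..0: t=0:+1/576 = 1/576
⇒ 3j(1 4 5; 0 0 0)² = 5/99, sgn -1
Racah Σ t=0..0: t=0:+1/10080 = 1/10080
⇒ 3j(1 4 5; -1 -3 4)² = 4/55, sgn -1
4πI² = N·(3j₀)²·(3jₘ)² = 12/11
I = +1·√(1.09091/4π) = 0.29463840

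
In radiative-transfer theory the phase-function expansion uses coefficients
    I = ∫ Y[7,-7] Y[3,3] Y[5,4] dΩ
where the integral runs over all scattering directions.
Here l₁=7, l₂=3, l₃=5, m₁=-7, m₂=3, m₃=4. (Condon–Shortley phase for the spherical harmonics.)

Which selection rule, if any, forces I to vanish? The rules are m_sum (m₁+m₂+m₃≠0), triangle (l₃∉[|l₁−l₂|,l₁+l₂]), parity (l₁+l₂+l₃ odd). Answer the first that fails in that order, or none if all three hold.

parity

Σmᵢ = 0  ✓
l₃∈[|l₁−l₂|,l₁+l₂]=[4,10], have l₃=5  ✓
Σlᵢ = 15 ⇒ odd  ✗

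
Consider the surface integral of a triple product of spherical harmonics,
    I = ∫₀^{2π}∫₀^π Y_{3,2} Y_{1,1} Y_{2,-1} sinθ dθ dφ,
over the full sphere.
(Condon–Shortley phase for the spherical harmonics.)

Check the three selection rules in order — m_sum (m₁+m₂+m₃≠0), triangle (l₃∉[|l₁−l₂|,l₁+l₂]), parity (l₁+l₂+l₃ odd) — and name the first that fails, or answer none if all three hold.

azimuthal sum: 2 + 1 − 1 = 2  ✗
2 ≤ 2 ≤ 4 (triangle on l)
L = 3 + 1 + 2 = 6 (even)

m_sum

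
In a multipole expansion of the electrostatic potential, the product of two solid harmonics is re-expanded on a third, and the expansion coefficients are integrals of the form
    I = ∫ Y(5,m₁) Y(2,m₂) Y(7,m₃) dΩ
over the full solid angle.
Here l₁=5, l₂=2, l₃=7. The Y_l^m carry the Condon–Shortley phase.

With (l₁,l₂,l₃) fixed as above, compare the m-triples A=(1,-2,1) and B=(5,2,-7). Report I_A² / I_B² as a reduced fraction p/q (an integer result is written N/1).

Shared (l₁,l₂,l₃)=(5,2,7): N and (l;000)² cancel in I_A²/I_B².
A: Δ = 0!·10!·4!/15! = 1/15015; Racah Σ t=0..0: t=0:+1/414720 = 1/414720; ⇒ 3j(5 2 7; 1 -2 1)² = 2/429, sgn +1
B: Δ = 0!·10!·4!/15! = 1/15015; Racah Σ t=0..0: t=0:+1/87091200 = 1/87091200; ⇒ 3j(5 2 7; 5 2 -7)² = 1/15, sgn +1
I_A²/I_B² = (2/429)/(1/15) = 10/143

10/143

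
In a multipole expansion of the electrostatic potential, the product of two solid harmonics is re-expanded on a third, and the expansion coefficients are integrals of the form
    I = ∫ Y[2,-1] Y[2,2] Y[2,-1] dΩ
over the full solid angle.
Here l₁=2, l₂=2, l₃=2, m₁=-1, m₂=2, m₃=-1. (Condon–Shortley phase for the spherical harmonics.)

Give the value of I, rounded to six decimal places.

0.220728

Checks pass: Σm=0; 6 even; l₃=2∈[0,4].
(2·2+1)(2·2+1)(2·2+1) = 125
Δ: 2! 2! 2! / 7! → 1/630
sum: t=0:+1/8 t=1:−1/1 t=2:+1/8 = -3/4
3j²(2 2 2; 0 0 0) = Δ·Π!·Σ² = 2/35  (sign -1)
sum: t=2:+1/4 = 1/4
3j²(2 2 2; -1 2 -1) = Δ·Π!·Σ² = 3/35  (sign -1)
combine: 4πI² = 125·2/35·3/35 = 30/49
take √, sign +1: I = 0.22072812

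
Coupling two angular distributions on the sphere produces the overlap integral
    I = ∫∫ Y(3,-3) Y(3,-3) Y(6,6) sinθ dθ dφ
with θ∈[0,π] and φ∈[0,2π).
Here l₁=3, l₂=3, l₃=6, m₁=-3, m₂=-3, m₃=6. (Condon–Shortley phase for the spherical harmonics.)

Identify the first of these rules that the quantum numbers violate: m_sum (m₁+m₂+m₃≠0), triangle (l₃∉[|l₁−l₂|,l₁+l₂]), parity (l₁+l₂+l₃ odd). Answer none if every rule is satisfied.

m₁+m₂+m₃ = -3 − 3 + 6 = 0  ✓
triangle: |3−3|=0 ≤ l₃=6 ≤ 3+3=6  ✓
parity: l₁+l₂+l₃ = 12 is even  ✓

none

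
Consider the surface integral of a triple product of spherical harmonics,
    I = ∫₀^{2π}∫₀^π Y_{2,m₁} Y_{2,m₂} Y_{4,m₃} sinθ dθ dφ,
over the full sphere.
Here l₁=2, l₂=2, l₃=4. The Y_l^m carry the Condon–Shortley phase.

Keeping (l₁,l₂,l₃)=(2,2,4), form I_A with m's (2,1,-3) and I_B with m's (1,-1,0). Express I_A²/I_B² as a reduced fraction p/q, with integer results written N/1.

Same 2,2,4: normalisation and zero-m 3j drop out of the ratio.
A: Δ: 0! 4! 4! / 9! → 1/630; sum: t=0:+1/144 = 1/144; 3j²(2 2 4; 2 1 -3) = Δ·Π!·Σ² = 1/18  (sign -1)
B: Δ: 0! 4! 4! / 9! → 1/630; sum: t=0:+1/36 = 1/36; 3j²(2 2 4; 1 -1 0) = Δ·Π!·Σ² = 8/315  (sign +1)
I_A²/I_B² = (1/18)/(8/315) = 35/16

35/16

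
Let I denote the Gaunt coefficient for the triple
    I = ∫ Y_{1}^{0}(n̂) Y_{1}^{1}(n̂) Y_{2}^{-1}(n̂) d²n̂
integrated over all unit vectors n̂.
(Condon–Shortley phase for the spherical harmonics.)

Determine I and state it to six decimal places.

m-sum 0 ✓  L=4 even ✓  0≤2≤2 ✓
Π(2lᵢ+1) = 3×3×5 = 45
triangle coeff Δ(1,1,2) = 1/30
Σ_t [0,0]: t=0:+1/1 = 1/1
(3j)²=2/15 [(1 1 2; 0 0 0)], sign=+1
Σ_t [0,0]: t=0:+1/2 = 1/2
(3j)²=1/10 [(1 1 2; 0 1 -1)], sign=-1
⇒ 4πI² = 3/5
I = (-1)√(3/5/(4π)) = -0.21850969

-0.218510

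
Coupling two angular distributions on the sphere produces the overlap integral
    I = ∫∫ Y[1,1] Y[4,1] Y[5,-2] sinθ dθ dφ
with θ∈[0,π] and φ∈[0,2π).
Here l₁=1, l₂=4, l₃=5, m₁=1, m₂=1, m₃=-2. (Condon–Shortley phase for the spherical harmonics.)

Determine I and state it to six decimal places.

0.225034

Rules hold: Σm=0, L=10 even, 3≤5≤5.
N = 3·9·11 = 297
Δ = 0!·2!·8!/11! = 1/495
Racah Σ t=0..0: t=0:+1/576 = 1/576
⇒ 3j(1 4 5; 0 0 0)² = 5/99, sgn -1
Racah Σ t=0..0: t=0:+1/1440 = 1/1440
⇒ 3j(1 4 5; 1 1 -2)² = 7/165, sgn -1
4πI² = N·(3j₀)²·(3jₘ)² = 7/11
I = +1·√(0.636364/4π) = 0.22503380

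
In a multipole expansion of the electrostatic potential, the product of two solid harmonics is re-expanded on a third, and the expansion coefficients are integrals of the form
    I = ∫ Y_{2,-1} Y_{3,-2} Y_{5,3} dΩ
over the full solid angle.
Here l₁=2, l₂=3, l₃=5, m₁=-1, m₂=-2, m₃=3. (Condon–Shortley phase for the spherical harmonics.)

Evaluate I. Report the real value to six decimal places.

-0.253584

Checks pass: Σm=0; 10 even; l₃=5∈[1,5].
(2·2+1)(2·3+1)(2·5+1) = 385
Δ: 0! 4! 6! / 11! → 1/2310
sum: t=0:+1/144 = 1/144
3j²(2 3 5; 0 0 0) = Δ·Π!·Σ² = 10/231  (sign -1)
sum: t=0:+1/720 = 1/720
3j²(2 3 5; -1 -2 3) = Δ·Π!·Σ² = 8/165  (sign +1)
combine: 4πI² = 385·10/231·8/165 = 80/99
take √, sign -1: I = -0.25358436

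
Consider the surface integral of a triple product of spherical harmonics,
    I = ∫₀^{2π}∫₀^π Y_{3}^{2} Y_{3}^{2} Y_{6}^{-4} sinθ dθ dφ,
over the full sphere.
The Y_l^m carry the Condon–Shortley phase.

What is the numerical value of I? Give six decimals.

0.266131

Rules hold: Σm=0, L=12 even, 0≤6≤6.
N = 7·7·13 = 637
Δ = 0!·6!·6!/13! = 1/12012
Racah Σ t=0..0: t=0:+1/1296 = 1/1296
⇒ 3j(3 3 6; 0 0 0)² = 100/3003, sgn +1
Racah Σ t=0..0: t=0:+1/14400 = 1/14400
⇒ 3j(3 3 6; 2 2 -4)² = 6/143, sgn +1
4πI² = N·(3j₀)²·(3jₘ)² = 1400/1573
I = +1·√(0.890019/4π) = 0.26613055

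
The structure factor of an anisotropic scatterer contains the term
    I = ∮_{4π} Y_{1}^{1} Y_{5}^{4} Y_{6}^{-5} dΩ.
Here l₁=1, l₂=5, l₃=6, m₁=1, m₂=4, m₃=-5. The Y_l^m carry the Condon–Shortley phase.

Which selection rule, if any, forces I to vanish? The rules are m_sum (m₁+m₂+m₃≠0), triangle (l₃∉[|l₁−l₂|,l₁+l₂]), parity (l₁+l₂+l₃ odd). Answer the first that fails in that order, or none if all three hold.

m₁+m₂+m₃ = 1 + 4 − 5 = 0  ✓
triangle: |1−5|=4 ≤ l₃=6 ≤ 1+5=6  ✓
parity: l₁+l₂+l₃ = 12 is even  ✓

none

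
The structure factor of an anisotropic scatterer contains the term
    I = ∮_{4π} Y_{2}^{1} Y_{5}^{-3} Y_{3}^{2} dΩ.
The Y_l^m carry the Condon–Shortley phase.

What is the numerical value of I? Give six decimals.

Rules hold: Σm=0, L=10 even, 3≤3≤7.
N = 5·11·7 = 385
Δ = 4!·0!·6!/11! = 1/2310
Racah Σ t=2..2: t=2:+1/144 = 1/144
⇒ 3j(2 5 3; 0 0 0)² = 10/231, sgn -1
Racah Σ t=1..1: t=1:−1/720 = -1/720
⇒ 3j(2 5 3; 1 -3 2)² = 8/165, sgn +1
4πI² = N·(3j₀)²·(3jₘ)² = 80/99
I = -1·√(0.808081/4π) = -0.25358436

-0.253584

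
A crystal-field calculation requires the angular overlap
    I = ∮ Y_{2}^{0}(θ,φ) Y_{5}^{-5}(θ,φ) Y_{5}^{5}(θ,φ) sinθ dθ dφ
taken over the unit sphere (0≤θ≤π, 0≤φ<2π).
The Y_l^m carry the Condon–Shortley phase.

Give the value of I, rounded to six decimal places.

0.242609

Checks pass: Σm=0; 12 even; l₃=5∈[3,7].
(2·2+1)(2·5+1)(2·5+1) = 605
Δ: 2! 2! 8! / 13! → 1/38610
sum: t=0:+1/2880 t=1:−1/576 t=2:+1/2880 = -1/960
3j²(2 5 5; 0 0 0) = Δ·Π!·Σ² = 10/429  (sign +1)
sum: t=0:+1/161280 = 1/161280
3j²(2 5 5; 0 -5 5) = Δ·Π!·Σ² = 15/286  (sign +1)
combine: 4πI² = 605·10/429·15/286 = 125/169
take √, sign +1: I = 0.24260890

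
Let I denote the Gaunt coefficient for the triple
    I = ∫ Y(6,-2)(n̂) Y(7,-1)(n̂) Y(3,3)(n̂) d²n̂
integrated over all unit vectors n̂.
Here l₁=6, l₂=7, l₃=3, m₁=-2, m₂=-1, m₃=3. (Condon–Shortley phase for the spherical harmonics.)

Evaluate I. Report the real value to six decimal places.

0.147021

m-sum 0 ✓  L=16 even ✓  1≤3≤13 ✓
Π(2lᵢ+1) = 13×15×7 = 1365
triangle coeff Δ(6,7,3) = 1/2042040
Σ_t [4,6]: t=4:+1/207360 t=5:−1/57600 t=6:+1/207360 = -1/129600
(3j)²=168/12155 [(6 7 3; 0 0 0)], sign=+1
Σ_t [6,6]: t=6:+1/829440 = 1/829440
(3j)²=35/2431 [(6 7 3; -2 -1 3)], sign=+1
⇒ 4πI² = 123480/454597
I = (+1)√(123480/454597/(4π)) = 0.14702124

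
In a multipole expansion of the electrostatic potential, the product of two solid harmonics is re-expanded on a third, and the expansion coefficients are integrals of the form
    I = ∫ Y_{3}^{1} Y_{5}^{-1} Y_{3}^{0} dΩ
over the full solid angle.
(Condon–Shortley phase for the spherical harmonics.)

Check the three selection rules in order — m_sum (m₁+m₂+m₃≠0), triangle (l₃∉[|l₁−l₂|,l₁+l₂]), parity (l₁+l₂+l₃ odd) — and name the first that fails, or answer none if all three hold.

parity

azimuthal sum: 1 − 1 + 0 = 0  ✓
2 ≤ 3 ≤ 8 (triangle on l)  ✓
L = 3 + 5 + 3 = 11 (odd)  ✗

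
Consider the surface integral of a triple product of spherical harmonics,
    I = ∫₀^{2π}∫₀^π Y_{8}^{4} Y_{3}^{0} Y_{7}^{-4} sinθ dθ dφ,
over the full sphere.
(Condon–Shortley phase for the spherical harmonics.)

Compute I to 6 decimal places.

-0.033430

m-sum 0 ✓  L=18 even ✓  5≤7≤11 ✓
Π(2lᵢ+1) = 17×7×15 = 1785
triangle coeff Δ(8,3,7) = 1/5290740
Σ_t [1,3]: t=1:−1/7257600 t=2:+1/2073600 t=3:−1/7257600 = 1/4838400
(3j)²=252/20995 [(8 3 7; 0 0 0)], sign=-1
Σ_t [1,3]: t=1:−1/26127360 t=2:+1/29030400 t=3:−1/479001600 = -17/2874009600
(3j)²=17/25935 [(8 3 7; 4 0 -4)], sign=+1
⇒ 4πI² = 4284/305045
I = (-1)√(4284/305045/(4π)) = -0.03343011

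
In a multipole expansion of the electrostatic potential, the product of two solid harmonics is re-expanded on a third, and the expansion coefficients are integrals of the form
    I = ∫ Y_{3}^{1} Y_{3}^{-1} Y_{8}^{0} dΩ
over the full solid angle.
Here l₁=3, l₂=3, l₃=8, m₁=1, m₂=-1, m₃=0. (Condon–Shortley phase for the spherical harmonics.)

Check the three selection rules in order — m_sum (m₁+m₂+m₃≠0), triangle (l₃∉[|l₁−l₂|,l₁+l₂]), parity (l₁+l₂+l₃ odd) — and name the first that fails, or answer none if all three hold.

triangle

azimuthal sum: 1 − 1 + 0 = 0  ✓
0 ≤ 8 ≤ 6 (triangle on l)  ✗
L = 3 + 3 + 8 = 14 (even)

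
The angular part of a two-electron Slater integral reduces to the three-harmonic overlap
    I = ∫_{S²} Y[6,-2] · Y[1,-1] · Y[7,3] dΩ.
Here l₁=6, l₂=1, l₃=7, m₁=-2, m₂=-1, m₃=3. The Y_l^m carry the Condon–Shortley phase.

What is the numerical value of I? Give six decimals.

-0.234717

m-sum 0 ✓  L=14 even ✓  5≤7≤7 ✓
Π(2lᵢ+1) = 13×3×15 = 585
triangle coeff Δ(6,1,7) = 1/1365
Σ_t [0,0]: t=0:+1/518400 = 1/518400
(3j)²=7/195 [(6 1 7; 0 0 0)], sign=-1
Σ_t [0,0]: t=0:+1/1935360 = 1/1935360
(3j)²=3/91 [(6 1 7; -2 -1 3)], sign=+1
⇒ 4πI² = 9/13
I = (-1)√(9/13/(4π)) = -0.23471705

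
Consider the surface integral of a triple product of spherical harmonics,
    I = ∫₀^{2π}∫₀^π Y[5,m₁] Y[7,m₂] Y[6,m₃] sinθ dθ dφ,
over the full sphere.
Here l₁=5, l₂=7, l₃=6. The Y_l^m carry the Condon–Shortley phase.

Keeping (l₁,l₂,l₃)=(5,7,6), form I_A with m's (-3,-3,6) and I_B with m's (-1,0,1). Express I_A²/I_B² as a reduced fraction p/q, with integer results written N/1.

2475/128

Shared (l₁,l₂,l₃)=(5,7,6): N and (l;000)² cancel in I_A²/I_B².
A: Δ = 6!·4!·8!/19! = 1/174594420; Racah Σ t=4..4: t=4:+1/46448640 = 1/46448640; ⇒ 3j(5 7 6; -3 -3 6)² = 75/8398, sgn +1
B: Δ = 6!·4!·8!/19! = 1/174594420; Racah Σ t=2..6: t=2:+1/829440 t=3:−1/124416 t=4:+1/138240 t=5:−1/1036800 t=6:+1/87091200 = -1/1814400; ⇒ 3j(5 7 6; -1 0 1)² = 64/138567, sgn +1
I_A²/I_B² = (75/8398)/(64/138567) = 2475/128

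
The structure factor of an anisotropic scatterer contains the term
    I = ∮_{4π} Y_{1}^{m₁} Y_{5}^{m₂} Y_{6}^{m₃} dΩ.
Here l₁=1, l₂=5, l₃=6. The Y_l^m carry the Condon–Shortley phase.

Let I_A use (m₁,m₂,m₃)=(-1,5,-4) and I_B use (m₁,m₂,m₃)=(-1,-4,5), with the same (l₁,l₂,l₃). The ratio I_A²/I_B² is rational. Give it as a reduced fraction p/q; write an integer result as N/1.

l's match ⇒ only the (l;m) 3-j factors differ between A and B.
A: triangle coeff Δ(1,5,6) = 1/858; Σ_t [0,0]: t=0:+1/7257600 = 1/7257600; (3j)²=1/858 [(1 5 6; -1 5 -4)], sign=+1
B: triangle coeff Δ(1,5,6) = 1/858; Σ_t [0,0]: t=0:+1/725760 = 1/725760; (3j)²=5/78 [(1 5 6; -1 -4 5)], sign=-1
I_A²/I_B² = (1/858)/(5/78) = 1/55

1/55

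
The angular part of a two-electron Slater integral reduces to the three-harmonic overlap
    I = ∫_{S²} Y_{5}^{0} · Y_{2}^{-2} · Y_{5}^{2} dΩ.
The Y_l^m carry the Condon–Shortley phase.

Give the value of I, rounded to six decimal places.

-0.191372

Checks pass: Σm=0; 12 even; l₃=5∈[3,7].
(2·5+1)(2·2+1)(2·5+1) = 605
Δ: 2! 8! 2! / 13! → 1/38610
sum: t=0:+1/2880 t=1:−1/576 t=2:+1/2880 = -1/960
3j²(5 2 5; 0 0 0) = Δ·Π!·Σ² = 10/429  (sign +1)
sum: t=0:+1/2880 = 1/2880
3j²(5 2 5; 0 -2 2) = Δ·Π!·Σ² = 14/429  (sign -1)
combine: 4πI² = 605·10/429·14/429 = 700/1521
take √, sign -1: I = -0.19137248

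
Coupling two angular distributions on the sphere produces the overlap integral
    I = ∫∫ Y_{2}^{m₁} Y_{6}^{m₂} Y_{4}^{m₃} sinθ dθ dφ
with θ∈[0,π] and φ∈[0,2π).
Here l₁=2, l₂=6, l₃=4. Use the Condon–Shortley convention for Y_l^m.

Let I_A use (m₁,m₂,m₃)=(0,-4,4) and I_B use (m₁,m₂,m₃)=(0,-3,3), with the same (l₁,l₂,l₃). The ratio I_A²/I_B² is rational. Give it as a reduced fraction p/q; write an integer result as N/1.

l's match ⇒ only the (l;m) 3-j factors differ between A and B.
A: triangle coeff Δ(2,6,4) = 1/6435; Σ_t [2,2]: t=2:+1/161280 = 1/161280; (3j)²=1/143 [(2 6 4; 0 -4 4)], sign=+1
B: triangle coeff Δ(2,6,4) = 1/6435; Σ_t [2,2]: t=2:+1/20160 = 1/20160; (3j)²=12/715 [(2 6 4; 0 -3 3)], sign=-1
I_A²/I_B² = (1/143)/(12/715) = 5/12

5/12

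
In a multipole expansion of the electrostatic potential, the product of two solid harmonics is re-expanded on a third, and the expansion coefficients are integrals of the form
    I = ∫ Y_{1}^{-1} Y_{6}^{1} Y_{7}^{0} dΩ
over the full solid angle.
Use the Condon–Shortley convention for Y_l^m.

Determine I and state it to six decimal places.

0.160342

Checks pass: Σm=0; 14 even; l₃=7∈[5,7].
(2·1+1)(2·6+1)(2·7+1) = 585
Δ: 0! 2! 12! / 15! → 1/1365
sum: t=0:+1/518400 = 1/518400
3j²(1 6 7; 0 0 0) = Δ·Π!·Σ² = 7/195  (sign -1)
sum: t=0:+1/1209600 = 1/1209600
3j²(1 6 7; -1 1 0) = Δ·Π!·Σ² = 1/65  (sign -1)
combine: 4πI² = 585·7/195·1/65 = 21/65
take √, sign +1: I = 0.16034227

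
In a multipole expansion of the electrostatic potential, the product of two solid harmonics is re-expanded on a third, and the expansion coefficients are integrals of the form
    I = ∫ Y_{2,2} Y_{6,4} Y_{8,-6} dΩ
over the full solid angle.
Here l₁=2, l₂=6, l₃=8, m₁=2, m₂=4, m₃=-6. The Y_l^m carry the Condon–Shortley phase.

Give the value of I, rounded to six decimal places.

Checks pass: Σm=0; 16 even; l₃=8∈[4,8].
(2·2+1)(2·6+1)(2·8+1) = 1105
Δ: 0! 4! 12! / 17! → 1/30940
sum: t=0:+1/2073600 = 1/2073600
3j²(2 6 8; 0 0 0) = Δ·Π!·Σ² = 28/1105  (sign +1)
sum: t=0:+1/174182400 = 1/174182400
3j²(2 6 8; 2 4 -6) = Δ·Π!·Σ² = 11/340  (sign +1)
combine: 4πI² = 1105·28/1105·11/340 = 77/85
take √, sign +1: I = 0.26849176

0.268492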